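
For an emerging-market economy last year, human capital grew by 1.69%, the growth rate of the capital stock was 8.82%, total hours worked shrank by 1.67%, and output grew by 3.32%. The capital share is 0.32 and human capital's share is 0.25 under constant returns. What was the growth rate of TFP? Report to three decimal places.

Labor's share = 1 − 0.32 − 0.25 = 0.43.
The capital stock: 0.32 × 8.82 = 2.8224 pp.
Human capital: 0.25 × 1.69 = 0.4225 pp.
Total hours worked: 0.43 × (-1.67) = -0.7181 pp.
TFP growth = 3.32 − 2.5268 = 0.7932%.

TFP grew 0.793%.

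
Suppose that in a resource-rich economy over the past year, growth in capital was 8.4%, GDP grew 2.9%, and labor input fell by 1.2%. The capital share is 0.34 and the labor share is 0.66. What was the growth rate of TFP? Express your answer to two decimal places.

TFP growth was 0.84%.

Labor's share = 1 − 0.34 = 0.66.
Capital: 0.34 × 8.4 = 2.856 pp.
Labor input: 0.66 × (-1.2) = -0.792 pp.
TFP growth = 2.9 − 2.064 = 0.836%.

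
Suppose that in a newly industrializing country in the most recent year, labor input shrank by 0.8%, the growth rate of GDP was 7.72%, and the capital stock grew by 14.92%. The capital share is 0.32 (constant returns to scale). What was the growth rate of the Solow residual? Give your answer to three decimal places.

The Solow residual grew 3.490%.

Labor's share = 1 − 0.32 = 0.68.
The capital stock: 0.32 × 14.92 = 4.7744 pp.
Labor input: 0.68 × (-0.8) = -0.544 pp.
TFP growth = 7.72 − 4.2304 = 3.4896%.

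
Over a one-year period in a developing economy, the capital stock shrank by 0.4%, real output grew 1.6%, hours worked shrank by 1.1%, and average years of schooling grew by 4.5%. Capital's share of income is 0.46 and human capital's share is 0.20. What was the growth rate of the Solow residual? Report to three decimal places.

Labor's share = 1 − 0.46 − 0.2 = 0.34.
The capital stock: 0.46 × (-0.4) = -0.184 pp.
Average years of schooling: 0.2 × 4.5 = 0.9 pp.
Hours worked: 0.34 × (-1.1) = -0.374 pp.
TFP growth = 1.6 − 0.342 = 1.258%.

The Solow residual grew 1.258%.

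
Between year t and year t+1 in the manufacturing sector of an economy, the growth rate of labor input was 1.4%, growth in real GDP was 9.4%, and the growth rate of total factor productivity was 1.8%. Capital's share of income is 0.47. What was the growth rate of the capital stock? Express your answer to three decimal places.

The capital stock grew 14.591%.

Labor's share = 1 − 0.47 = 0.53.
gY = gA + 0.53×1.4 + 0.47×g.
0.47×g = 9.4 − 1.8 − 0.742 = 6.858.
g = 6.858 / 0.47 = 14.59149%.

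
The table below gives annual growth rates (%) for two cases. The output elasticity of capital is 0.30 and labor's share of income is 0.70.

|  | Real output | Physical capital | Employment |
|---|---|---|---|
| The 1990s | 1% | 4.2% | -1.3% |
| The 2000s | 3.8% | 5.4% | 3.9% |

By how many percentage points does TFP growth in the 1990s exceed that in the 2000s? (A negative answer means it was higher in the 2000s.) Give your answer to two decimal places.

1.20 percentage points

Labor's share = 1 − 0.3 = 0.7.
The 1990s: TFP = 1 − 1.26 + 0.91 = 0.65%.
The 2000s: TFP = 3.8 − 1.62 − 2.73 = -0.55%.
Difference = 0.65 − (-0.55) = 1.2 pp.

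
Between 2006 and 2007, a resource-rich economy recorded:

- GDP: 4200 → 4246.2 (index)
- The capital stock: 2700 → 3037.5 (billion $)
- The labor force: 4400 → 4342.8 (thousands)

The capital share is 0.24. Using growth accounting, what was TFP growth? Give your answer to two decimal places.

-0.91%

GDP growth = (4246.2 − 4200) / 4200 = 1.1%.
The capital stock growth = (3037.5 − 2700) / 2700 = 12.5%.
The labor force growth = (4342.8 − 4400) / 4400 = -1.3%.
Labor's share = 1 − 0.24 = 0.76.
The capital stock: 0.24 × 12.5 = 3 pp.
The labor force: 0.76 × (-1.3) = -0.988 pp.
TFP growth = 1.1 − 2.012 = -0.912%.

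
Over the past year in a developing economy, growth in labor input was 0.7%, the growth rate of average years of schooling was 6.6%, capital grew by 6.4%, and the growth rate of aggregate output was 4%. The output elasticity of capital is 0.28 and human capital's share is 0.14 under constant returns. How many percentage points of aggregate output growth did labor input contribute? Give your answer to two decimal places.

Labor's share = 1 − 0.28 − 0.14 = 0.58.
Contribution = share × growth = 0.58 × 0.7 = 0.406 pp.

0.41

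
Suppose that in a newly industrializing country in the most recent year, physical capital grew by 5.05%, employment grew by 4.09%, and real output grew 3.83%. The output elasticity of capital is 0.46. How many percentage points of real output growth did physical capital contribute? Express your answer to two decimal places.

Contribution = share × growth = 0.46 × 5.05 = 2.323 pp.

2.32 percentage points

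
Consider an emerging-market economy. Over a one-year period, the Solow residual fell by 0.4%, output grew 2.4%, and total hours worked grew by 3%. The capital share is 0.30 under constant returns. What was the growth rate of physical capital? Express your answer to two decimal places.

Labor's share = 1 − 0.3 = 0.7.
gY = gA + 0.7×3 + 0.3×g.
0.3×g = 2.4 + 0.4 − 2.1 = 0.7.
g = 0.7 / 0.3 = 2.3333%.

2.33%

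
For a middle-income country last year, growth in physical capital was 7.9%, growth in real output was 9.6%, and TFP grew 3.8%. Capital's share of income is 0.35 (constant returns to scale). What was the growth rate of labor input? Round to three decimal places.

Labor's share = 1 − 0.35 = 0.65.
gY = gA + 0.35×7.9 + 0.65×g.
0.65×g = 9.6 − 3.8 − 2.765 = 3.035.
g = 3.035 / 0.65 = 4.66923%.

Labor input growth was 4.669%.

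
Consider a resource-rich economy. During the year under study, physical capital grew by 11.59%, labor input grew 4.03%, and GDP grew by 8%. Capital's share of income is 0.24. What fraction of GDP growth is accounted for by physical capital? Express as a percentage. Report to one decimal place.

Physical capital contributed 0.24 × 11.59 = 2.7816 pp.
Share of growth = 2.7816 / 8 × 100 = 34.77%.

Physical capital accounted for 34.8% of growth.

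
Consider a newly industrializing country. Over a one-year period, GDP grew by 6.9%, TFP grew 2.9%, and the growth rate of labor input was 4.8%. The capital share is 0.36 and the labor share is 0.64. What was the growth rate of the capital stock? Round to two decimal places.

Labor's share = 1 − 0.36 = 0.64.
gY = gA + 0.64×4.8 + 0.36×g.
0.36×g = 6.9 − 2.9 − 3.072 = 0.928.
g = 0.928 / 0.36 = 2.5778%.

2.58%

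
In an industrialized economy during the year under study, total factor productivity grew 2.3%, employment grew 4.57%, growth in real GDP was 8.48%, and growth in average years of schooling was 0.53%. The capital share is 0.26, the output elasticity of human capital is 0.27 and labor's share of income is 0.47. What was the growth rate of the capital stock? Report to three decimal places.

14.958%

Labor's share = 1 − 0.26 − 0.27 = 0.47.
gY = gA + 0.27×0.53 + 0.47×4.57 + 0.26×g.
0.26×g = 8.48 − 2.3 − 2.291 = 3.889.
g = 3.889 / 0.26 = 14.95769%.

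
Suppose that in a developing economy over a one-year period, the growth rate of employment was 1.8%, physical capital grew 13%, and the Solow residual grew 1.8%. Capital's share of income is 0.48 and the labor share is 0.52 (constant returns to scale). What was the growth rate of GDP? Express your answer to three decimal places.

Labor's share = 1 − 0.48 = 0.52.
Physical capital: 0.48 × 13 = 6.24 pp.
Employment: 0.52 × 1.8 = 0.936 pp.
Output growth = 1.8 + 7.176 = 8.976%.

8.976%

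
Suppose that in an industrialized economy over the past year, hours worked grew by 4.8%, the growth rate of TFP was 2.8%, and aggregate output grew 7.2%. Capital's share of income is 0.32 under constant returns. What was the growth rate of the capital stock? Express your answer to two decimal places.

The capital stock growth was 3.55%.

Labor's share = 1 − 0.32 = 0.68.
gY = gA + 0.68×4.8 + 0.32×g.
0.32×g = 7.2 − 2.8 − 3.264 = 1.136.
g = 1.136 / 0.32 = 3.55%.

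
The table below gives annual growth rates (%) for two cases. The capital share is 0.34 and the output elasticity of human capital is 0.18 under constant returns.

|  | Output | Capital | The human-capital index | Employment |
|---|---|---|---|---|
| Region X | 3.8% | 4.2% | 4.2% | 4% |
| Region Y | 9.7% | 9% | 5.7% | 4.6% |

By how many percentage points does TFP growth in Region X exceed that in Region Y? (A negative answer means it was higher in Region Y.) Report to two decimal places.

Labor's share = 1 − 0.34 − 0.18 = 0.48.
Region X: TFP = 3.8 − 1.428 − 0.756 − 1.92 = -0.304%.
Region Y: TFP = 9.7 − 3.06 − 1.026 − 2.208 = 3.406%.
Difference = -0.304 − (3.406) = -3.71 pp.

-3.71 percentage points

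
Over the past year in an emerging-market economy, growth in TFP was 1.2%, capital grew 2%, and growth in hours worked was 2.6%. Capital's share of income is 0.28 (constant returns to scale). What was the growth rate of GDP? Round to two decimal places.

GDP grew 3.63%.

Labor's share = 1 − 0.28 = 0.72.
Capital: 0.28 × 2 = 0.56 pp.
Hours worked: 0.72 × 2.6 = 1.872 pp.
Output growth = 1.2 + 2.432 = 3.632%.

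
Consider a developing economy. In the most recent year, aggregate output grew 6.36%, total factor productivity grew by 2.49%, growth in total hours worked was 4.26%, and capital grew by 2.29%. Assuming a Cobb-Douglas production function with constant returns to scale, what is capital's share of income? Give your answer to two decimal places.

gY = gA + α·gK + (1−α)·gL, so gY − gA − gL = α(gK − gL).
6.36 − 2.49 − 4.26 = α × (2.29 − 4.26).
-0.39 = -1.97 α, so α = 0.198.

Capital's share of income is 0.20.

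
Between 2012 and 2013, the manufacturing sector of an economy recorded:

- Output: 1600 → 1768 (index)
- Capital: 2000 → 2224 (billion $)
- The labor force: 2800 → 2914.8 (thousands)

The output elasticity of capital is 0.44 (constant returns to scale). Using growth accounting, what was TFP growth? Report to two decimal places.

3.28%

Output growth = (1768 − 1600) / 1600 = 10.5%.
Capital growth = (2224 − 2000) / 2000 = 11.2%.
The labor force growth = (2914.8 − 2800) / 2800 = 4.1%.
Labor's share = 1 − 0.44 = 0.56.
Capital: 0.44 × 11.2 = 4.928 pp.
The labor force: 0.56 × 4.1 = 2.296 pp.
TFP growth = 10.5 − 7.224 = 3.276%.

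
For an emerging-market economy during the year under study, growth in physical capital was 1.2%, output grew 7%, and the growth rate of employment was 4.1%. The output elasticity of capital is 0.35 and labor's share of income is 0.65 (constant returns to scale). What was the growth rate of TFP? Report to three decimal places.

Labor's share = 1 − 0.35 = 0.65.
Physical capital: 0.35 × 1.2 = 0.42 pp.
Employment: 0.65 × 4.1 = 2.665 pp.
TFP growth = 7 − 3.085 = 3.915%.

TFP growth was 3.915%.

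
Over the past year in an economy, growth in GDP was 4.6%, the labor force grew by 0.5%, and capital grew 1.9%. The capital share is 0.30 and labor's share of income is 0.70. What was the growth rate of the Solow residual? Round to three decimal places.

3.680%

Labor's share = 1 − 0.3 = 0.7.
Capital: 0.3 × 1.9 = 0.57 pp.
The labor force: 0.7 × 0.5 = 0.35 pp.
TFP growth = 4.6 − 0.92 = 3.68%.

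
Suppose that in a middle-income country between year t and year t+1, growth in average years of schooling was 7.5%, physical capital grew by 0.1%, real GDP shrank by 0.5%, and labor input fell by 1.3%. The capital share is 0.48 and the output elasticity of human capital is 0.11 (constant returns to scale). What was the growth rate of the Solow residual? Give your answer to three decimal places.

-0.840%

Labor's share = 1 − 0.48 − 0.11 = 0.41.
Physical capital: 0.48 × 0.1 = 0.048 pp.
Average years of schooling: 0.11 × 7.5 = 0.825 pp.
Labor input: 0.41 × (-1.3) = -0.533 pp.
TFP growth = -0.5 − 0.34 = -0.84%.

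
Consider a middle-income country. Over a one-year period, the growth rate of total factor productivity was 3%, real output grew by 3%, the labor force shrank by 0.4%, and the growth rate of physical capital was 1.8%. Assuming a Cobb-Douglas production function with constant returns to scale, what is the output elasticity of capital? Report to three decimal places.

The output elasticity of capital is 0.182.

gY = gA + α·gK + (1−α)·gL, so gY − gA − gL = α(gK − gL).
3 − 3 + 0.4 = α × (1.8 − (-0.4)).
0.4 = 2.2 α, so α = 0.18182.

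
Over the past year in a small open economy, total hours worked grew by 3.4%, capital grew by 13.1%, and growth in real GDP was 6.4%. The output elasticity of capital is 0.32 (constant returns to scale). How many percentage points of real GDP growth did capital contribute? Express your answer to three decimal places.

4.192 pp

Contribution = share × growth = 0.32 × 13.1 = 4.192 pp.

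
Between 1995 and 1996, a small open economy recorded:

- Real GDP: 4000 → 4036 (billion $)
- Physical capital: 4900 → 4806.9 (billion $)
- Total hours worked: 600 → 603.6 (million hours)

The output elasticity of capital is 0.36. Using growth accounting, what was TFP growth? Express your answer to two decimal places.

Real GDP growth = (4036 − 4000) / 4000 = 0.9%.
Physical capital growth = (4806.9 − 4900) / 4900 = -1.9%.
Total hours worked growth = (603.6 − 600) / 600 = 0.6%.
Labor's share = 1 − 0.36 = 0.64.
Physical capital: 0.36 × (-1.9) = -0.684 pp.
Total hours worked: 0.64 × 0.6 = 0.384 pp.
TFP growth = 0.9 + 0.3 = 1.2%.

1.20%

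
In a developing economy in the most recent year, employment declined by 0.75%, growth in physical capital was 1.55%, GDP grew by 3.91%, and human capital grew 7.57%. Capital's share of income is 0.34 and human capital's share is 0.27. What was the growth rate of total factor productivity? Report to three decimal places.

Labor's share = 1 − 0.34 − 0.27 = 0.39.
Physical capital: 0.34 × 1.55 = 0.527 pp.
Human capital: 0.27 × 7.57 = 2.0439 pp.
Employment: 0.39 × (-0.75) = -0.2925 pp.
TFP growth = 3.91 − 2.2784 = 1.6316%.

1.632%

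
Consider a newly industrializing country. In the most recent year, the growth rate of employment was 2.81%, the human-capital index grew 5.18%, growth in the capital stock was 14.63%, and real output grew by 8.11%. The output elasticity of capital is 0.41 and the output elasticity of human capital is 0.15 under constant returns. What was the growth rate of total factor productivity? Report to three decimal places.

Total factor productivity grew 0.098%.

Labor's share = 1 − 0.41 − 0.15 = 0.44.
The capital stock: 0.41 × 14.63 = 5.9983 pp.
The human-capital index: 0.15 × 5.18 = 0.777 pp.
Employment: 0.44 × 2.81 = 1.2364 pp.
TFP growth = 8.11 − 8.0117 = 0.0983%.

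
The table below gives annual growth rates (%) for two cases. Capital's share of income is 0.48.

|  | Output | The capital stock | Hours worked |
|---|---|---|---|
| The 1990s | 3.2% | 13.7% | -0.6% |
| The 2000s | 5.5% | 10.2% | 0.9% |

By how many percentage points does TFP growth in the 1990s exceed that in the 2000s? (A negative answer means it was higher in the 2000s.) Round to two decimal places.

Labor's share = 1 − 0.48 = 0.52.
The 1990s: TFP = 3.2 − 6.576 + 0.312 = -3.064%.
The 2000s: TFP = 5.5 − 4.896 − 0.468 = 0.136%.
Difference = -3.064 − (0.136) = -3.2 pp.

-3.20 percentage points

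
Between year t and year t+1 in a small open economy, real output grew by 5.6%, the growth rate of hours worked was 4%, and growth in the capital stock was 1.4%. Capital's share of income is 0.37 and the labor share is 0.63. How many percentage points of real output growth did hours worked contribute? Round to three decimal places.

2.520 percentage points

Labor's share = 1 − 0.37 = 0.63.
Contribution = share × growth = 0.63 × 4 = 2.52 pp.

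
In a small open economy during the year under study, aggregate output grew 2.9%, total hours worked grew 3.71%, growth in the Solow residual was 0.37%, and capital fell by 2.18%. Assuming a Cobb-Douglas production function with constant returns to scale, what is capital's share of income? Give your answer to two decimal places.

gY = gA + α·gK + (1−α)·gL, so gY − gA − gL = α(gK − gL).
2.9 − 0.37 − 3.71 = α × (-2.18 − 3.71).
-1.18 = -5.89 α, so α = 0.2003.

Capital's share of income is 0.20.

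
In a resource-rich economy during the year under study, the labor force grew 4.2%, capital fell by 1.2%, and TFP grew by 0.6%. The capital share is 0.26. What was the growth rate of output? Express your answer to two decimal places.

Labor's share = 1 − 0.26 = 0.74.
Capital: 0.26 × (-1.2) = -0.312 pp.
The labor force: 0.74 × 4.2 = 3.108 pp.
Output growth = 0.6 + 2.796 = 3.396%.

Output grew 3.40%.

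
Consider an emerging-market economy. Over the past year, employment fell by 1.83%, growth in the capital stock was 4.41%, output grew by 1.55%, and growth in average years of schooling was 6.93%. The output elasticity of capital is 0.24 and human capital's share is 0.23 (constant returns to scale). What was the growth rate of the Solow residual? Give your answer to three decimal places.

Labor's share = 1 − 0.24 − 0.23 = 0.53.
The capital stock: 0.24 × 4.41 = 1.0584 pp.
Average years of schooling: 0.23 × 6.93 = 1.5939 pp.
Employment: 0.53 × (-1.83) = -0.9699 pp.
TFP growth = 1.55 − 1.6824 = -0.1324%.

-0.132%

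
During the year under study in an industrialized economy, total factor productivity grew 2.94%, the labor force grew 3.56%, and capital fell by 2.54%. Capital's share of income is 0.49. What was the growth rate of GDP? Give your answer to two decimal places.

GDP growth was 3.51%.

Labor's share = 1 − 0.49 = 0.51.
Capital: 0.49 × (-2.54) = -1.2446 pp.
The labor force: 0.51 × 3.56 = 1.8156 pp.
Output growth = 2.94 + 0.571 = 3.511%.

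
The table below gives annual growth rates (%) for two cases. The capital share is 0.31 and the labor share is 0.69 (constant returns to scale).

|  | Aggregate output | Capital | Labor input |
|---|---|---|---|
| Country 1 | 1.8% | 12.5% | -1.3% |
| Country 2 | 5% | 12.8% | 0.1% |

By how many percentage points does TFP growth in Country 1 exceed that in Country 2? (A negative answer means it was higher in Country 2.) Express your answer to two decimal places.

Labor's share = 1 − 0.31 = 0.69.
Country 1: TFP = 1.8 − 3.875 + 0.897 = -1.178%.
Country 2: TFP = 5 − 3.968 − 0.069 = 0.963%.
Difference = -1.178 − (0.963) = -2.141 pp.

-2.14 percentage points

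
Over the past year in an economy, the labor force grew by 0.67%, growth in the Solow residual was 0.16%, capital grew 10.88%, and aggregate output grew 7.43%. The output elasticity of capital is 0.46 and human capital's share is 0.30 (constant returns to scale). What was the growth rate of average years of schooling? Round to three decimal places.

7.015%

Labor's share = 1 − 0.46 − 0.3 = 0.24.
gY = gA + 0.46×10.88 + 0.24×0.67 + 0.3×g.
0.3×g = 7.43 − 0.16 − 5.1656 = 2.1044.
g = 2.1044 / 0.3 = 7.01467%.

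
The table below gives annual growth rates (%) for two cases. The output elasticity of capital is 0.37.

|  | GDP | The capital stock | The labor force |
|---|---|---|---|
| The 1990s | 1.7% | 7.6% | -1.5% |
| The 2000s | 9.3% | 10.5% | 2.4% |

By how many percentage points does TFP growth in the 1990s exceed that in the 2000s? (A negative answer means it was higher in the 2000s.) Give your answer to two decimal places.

-4.07 percentage points

Labor's share = 1 − 0.37 = 0.63.
The 1990s: TFP = 1.7 − 2.812 + 0.945 = -0.167%.
The 2000s: TFP = 9.3 − 3.885 − 1.512 = 3.903%.
Difference = -0.167 − (3.903) = -4.07 pp.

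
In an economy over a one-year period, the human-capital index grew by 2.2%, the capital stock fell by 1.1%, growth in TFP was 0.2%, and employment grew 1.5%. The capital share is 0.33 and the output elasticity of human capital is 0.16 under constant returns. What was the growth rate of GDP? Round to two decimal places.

Labor's share = 1 − 0.33 − 0.16 = 0.51.
The capital stock: 0.33 × (-1.1) = -0.363 pp.
The human-capital index: 0.16 × 2.2 = 0.352 pp.
Employment: 0.51 × 1.5 = 0.765 pp.
Output growth = 0.2 + 0.754 = 0.954%.

GDP grew 0.95%.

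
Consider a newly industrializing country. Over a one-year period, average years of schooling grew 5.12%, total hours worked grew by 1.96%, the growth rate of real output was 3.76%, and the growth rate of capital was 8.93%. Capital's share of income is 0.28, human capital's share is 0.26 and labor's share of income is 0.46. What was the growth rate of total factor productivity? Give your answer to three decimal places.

-0.973%

Labor's share = 1 − 0.28 − 0.26 = 0.46.
Capital: 0.28 × 8.93 = 2.5004 pp.
Average years of schooling: 0.26 × 5.12 = 1.3312 pp.
Total hours worked: 0.46 × 1.96 = 0.9016 pp.
TFP growth = 3.76 − 4.7332 = -0.9732%.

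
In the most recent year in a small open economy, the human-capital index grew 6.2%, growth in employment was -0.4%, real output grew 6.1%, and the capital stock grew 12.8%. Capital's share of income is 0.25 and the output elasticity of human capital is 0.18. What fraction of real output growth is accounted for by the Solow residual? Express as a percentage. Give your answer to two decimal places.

Labor's share = 1 − 0.25 − 0.18 = 0.57.
The capital stock: 0.25 × 12.8 = 3.2 pp.
The human-capital index: 0.18 × 6.2 = 1.116 pp.
Employment: 0.57 × (-0.4) = -0.228 pp.
TFP growth = 6.1 − 4.088 = 2.012%.
TFP share of growth = 2.012 / 6.1 × 100 = 32.9836%.

The Solow residual accounted for 32.98% of growth.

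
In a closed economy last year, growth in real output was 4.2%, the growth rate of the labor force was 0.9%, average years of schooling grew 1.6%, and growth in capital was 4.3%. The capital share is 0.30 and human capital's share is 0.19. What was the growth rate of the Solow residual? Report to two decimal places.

2.15%

Labor's share = 1 − 0.3 − 0.19 = 0.51.
Capital: 0.3 × 4.3 = 1.29 pp.
Average years of schooling: 0.19 × 1.6 = 0.304 pp.
The labor force: 0.51 × 0.9 = 0.459 pp.
TFP growth = 4.2 − 2.053 = 2.147%.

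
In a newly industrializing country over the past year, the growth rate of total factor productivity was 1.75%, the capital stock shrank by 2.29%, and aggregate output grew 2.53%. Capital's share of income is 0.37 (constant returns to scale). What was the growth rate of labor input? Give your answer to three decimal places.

Labor's share = 1 − 0.37 = 0.63.
gY = gA + 0.37×(-2.29) + 0.63×g.
0.63×g = 2.53 − 1.75 + 0.8473 = 1.6273.
g = 1.6273 / 0.63 = 2.58302%.

Labor input growth was 2.583%.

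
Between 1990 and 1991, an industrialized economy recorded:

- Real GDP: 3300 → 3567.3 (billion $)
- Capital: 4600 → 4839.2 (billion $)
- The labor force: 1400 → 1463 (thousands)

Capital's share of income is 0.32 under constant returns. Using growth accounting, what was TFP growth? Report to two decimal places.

Real GDP growth = (3567.3 − 3300) / 3300 = 8.1%.
Capital growth = (4839.2 − 4600) / 4600 = 5.2%.
The labor force growth = (1463 − 1400) / 1400 = 4.5%.
Labor's share = 1 − 0.32 = 0.68.
Capital: 0.32 × 5.2 = 1.664 pp.
The labor force: 0.68 × 4.5 = 3.06 pp.
TFP growth = 8.1 − 4.724 = 3.376%.

TFP growth was 3.38%.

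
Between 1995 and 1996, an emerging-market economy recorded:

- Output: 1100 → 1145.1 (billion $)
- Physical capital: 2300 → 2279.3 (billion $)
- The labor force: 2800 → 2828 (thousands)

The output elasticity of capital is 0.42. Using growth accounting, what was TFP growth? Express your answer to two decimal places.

3.90%

Output growth = (1145.1 − 1100) / 1100 = 4.1%.
Physical capital growth = (2279.3 − 2300) / 2300 = -0.9%.
The labor force growth = (2828 − 2800) / 2800 = 1%.
Labor's share = 1 − 0.42 = 0.58.
Physical capital: 0.42 × (-0.9) = -0.378 pp.
The labor force: 0.58 × 1 = 0.58 pp.
TFP growth = 4.1 − 0.202 = 3.898%.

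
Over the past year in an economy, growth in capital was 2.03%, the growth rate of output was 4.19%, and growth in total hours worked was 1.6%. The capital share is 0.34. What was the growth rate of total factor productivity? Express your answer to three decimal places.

2.444%

Labor's share = 1 − 0.34 = 0.66.
Capital: 0.34 × 2.03 = 0.6902 pp.
Total hours worked: 0.66 × 1.6 = 1.056 pp.
TFP growth = 4.19 − 1.7462 = 2.4438%.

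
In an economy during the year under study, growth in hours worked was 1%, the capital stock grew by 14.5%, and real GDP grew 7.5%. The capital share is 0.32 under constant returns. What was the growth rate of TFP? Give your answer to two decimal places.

TFP growth was 2.18%.

Labor's share = 1 − 0.32 = 0.68.
The capital stock: 0.32 × 14.5 = 4.64 pp.
Hours worked: 0.68 × 1 = 0.68 pp.
TFP growth = 7.5 − 5.32 = 2.18%.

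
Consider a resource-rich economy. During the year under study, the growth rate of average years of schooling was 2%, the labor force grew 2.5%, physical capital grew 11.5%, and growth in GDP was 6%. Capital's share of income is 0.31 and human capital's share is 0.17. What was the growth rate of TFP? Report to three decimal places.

Labor's share = 1 − 0.31 − 0.17 = 0.52.
Physical capital: 0.31 × 11.5 = 3.565 pp.
Average years of schooling: 0.17 × 2 = 0.34 pp.
The labor force: 0.52 × 2.5 = 1.3 pp.
TFP growth = 6 − 5.205 = 0.795%.

0.795%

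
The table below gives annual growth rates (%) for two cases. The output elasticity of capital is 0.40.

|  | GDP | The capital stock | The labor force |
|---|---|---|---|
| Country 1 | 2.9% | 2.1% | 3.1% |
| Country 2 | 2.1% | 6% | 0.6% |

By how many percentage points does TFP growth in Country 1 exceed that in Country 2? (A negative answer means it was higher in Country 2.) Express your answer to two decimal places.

Labor's share = 1 − 0.4 = 0.6.
Country 1: TFP = 2.9 − 0.84 − 1.86 = 0.2%.
Country 2: TFP = 2.1 − 2.4 − 0.36 = -0.66%.
Difference = 0.2 − (-0.66) = 0.86 pp.

0.86 percentage points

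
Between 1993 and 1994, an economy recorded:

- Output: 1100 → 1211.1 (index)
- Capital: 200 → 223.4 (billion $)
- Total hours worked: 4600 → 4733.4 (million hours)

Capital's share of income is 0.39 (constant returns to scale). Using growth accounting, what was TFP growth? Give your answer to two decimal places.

Output growth = (1211.1 − 1100) / 1100 = 10.1%.
Capital growth = (223.4 − 200) / 200 = 11.7%.
Total hours worked growth = (4733.4 − 4600) / 4600 = 2.9%.
Labor's share = 1 − 0.39 = 0.61.
Capital: 0.39 × 11.7 = 4.563 pp.
Total hours worked: 0.61 × 2.9 = 1.769 pp.
TFP growth = 10.1 − 6.332 = 3.768%.

3.77%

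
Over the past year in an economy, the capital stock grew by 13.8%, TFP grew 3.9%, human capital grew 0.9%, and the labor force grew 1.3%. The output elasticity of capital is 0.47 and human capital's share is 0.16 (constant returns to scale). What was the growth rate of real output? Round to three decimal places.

Labor's share = 1 − 0.47 − 0.16 = 0.37.
The capital stock: 0.47 × 13.8 = 6.486 pp.
Human capital: 0.16 × 0.9 = 0.144 pp.
The labor force: 0.37 × 1.3 = 0.481 pp.
Output growth = 3.9 + 7.111 = 11.011%.

Real output growth was 11.011%.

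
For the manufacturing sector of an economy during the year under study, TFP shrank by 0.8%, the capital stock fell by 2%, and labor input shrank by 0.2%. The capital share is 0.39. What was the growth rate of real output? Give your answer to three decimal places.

-1.702%

Labor's share = 1 − 0.39 = 0.61.
The capital stock: 0.39 × (-2) = -0.78 pp.
Labor input: 0.61 × (-0.2) = -0.122 pp.
Output growth = -0.8 + (-0.902) = -1.702%.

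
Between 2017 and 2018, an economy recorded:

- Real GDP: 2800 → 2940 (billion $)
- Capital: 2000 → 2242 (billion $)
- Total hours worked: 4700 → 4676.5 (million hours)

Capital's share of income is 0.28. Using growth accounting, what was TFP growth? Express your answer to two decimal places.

TFP growth was 1.97%.

Real GDP growth = (2940 − 2800) / 2800 = 5%.
Capital growth = (2242 − 2000) / 2000 = 12.1%.
Total hours worked growth = (4676.5 − 4700) / 4700 = -0.5%.
Labor's share = 1 − 0.28 = 0.72.
Capital: 0.28 × 12.1 = 3.388 pp.
Total hours worked: 0.72 × (-0.5) = -0.36 pp.
TFP growth = 5 − 3.028 = 1.972%.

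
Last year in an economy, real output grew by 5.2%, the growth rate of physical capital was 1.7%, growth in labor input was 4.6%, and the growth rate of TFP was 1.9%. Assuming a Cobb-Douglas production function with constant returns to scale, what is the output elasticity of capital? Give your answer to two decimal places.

0.45

gY = gA + α·gK + (1−α)·gL, so gY − gA − gL = α(gK − gL).
5.2 − 1.9 − 4.6 = α × (1.7 − 4.6).
-1.3 = -2.9 α, so α = 0.4483.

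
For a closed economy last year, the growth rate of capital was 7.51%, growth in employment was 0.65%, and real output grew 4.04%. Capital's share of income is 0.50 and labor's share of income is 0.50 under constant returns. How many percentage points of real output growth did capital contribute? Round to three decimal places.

Contribution = share × growth = 0.5 × 7.51 = 3.755 pp.

3.755 percentage points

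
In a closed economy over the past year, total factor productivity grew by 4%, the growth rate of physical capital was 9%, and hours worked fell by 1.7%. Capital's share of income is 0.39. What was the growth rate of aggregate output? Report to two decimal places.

6.47%

Labor's share = 1 − 0.39 = 0.61.
Physical capital: 0.39 × 9 = 3.51 pp.
Hours worked: 0.61 × (-1.7) = -1.037 pp.
Output growth = 4 + 2.473 = 6.473%.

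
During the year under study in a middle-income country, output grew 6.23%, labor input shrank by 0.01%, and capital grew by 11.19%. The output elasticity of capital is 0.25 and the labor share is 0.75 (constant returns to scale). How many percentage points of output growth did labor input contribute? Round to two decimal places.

-0.01

Labor's share = 1 − 0.25 = 0.75.
Contribution = share × growth = 0.75 × (-0.01) = -0.0075 pp.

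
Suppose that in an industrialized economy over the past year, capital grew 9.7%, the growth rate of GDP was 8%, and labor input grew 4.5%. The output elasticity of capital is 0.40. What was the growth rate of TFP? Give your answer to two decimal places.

Labor's share = 1 − 0.4 = 0.6.
Capital: 0.4 × 9.7 = 3.88 pp.
Labor input: 0.6 × 4.5 = 2.7 pp.
TFP growth = 8 − 6.58 = 1.42%.

TFP grew 1.42%.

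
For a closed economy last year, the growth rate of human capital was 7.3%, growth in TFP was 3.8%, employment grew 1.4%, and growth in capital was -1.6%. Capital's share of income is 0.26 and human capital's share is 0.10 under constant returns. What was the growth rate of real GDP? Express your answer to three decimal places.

Labor's share = 1 − 0.26 − 0.1 = 0.64.
Capital: 0.26 × (-1.6) = -0.416 pp.
Human capital: 0.1 × 7.3 = 0.73 pp.
Employment: 0.64 × 1.4 = 0.896 pp.
Output growth = 3.8 + 1.21 = 5.01%.

5.010%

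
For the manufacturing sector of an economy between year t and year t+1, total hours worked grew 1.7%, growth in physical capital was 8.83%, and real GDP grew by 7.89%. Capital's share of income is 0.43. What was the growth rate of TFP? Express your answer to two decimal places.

Labor's share = 1 − 0.43 = 0.57.
Physical capital: 0.43 × 8.83 = 3.7969 pp.
Total hours worked: 0.57 × 1.7 = 0.969 pp.
TFP growth = 7.89 − 4.7659 = 3.1241%.

3.12%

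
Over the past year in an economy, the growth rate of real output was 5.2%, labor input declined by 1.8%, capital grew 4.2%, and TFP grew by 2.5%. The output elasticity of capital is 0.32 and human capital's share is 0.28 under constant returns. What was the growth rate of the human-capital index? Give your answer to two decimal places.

7.41%

Labor's share = 1 − 0.32 − 0.28 = 0.4.
gY = gA + 0.32×4.2 + 0.4×(-1.8) + 0.28×g.
0.28×g = 5.2 − 2.5 − 0.624 = 2.076.
g = 2.076 / 0.28 = 7.4143%.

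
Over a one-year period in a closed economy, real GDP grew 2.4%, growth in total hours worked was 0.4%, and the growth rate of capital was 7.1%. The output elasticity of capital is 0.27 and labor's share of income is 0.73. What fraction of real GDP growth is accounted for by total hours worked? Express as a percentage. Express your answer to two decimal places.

Total hours worked accounted for 12.17% of growth.

Labor's share = 1 − 0.27 = 0.73.
Total hours worked contributed 0.73 × 0.4 = 0.292 pp.
Share of growth = 0.292 / 2.4 × 100 = 12.1667%.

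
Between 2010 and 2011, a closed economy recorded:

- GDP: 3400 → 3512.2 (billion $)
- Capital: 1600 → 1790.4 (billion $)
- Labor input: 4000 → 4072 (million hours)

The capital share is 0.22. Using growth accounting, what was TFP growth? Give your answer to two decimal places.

GDP growth = (3512.2 − 3400) / 3400 = 3.3%.
Capital growth = (1790.4 − 1600) / 1600 = 11.9%.
Labor input growth = (4072 − 4000) / 4000 = 1.8%.
Labor's share = 1 − 0.22 = 0.78.
Capital: 0.22 × 11.9 = 2.618 pp.
Labor input: 0.78 × 1.8 = 1.404 pp.
TFP growth = 3.3 − 4.022 = -0.722%.

-0.72%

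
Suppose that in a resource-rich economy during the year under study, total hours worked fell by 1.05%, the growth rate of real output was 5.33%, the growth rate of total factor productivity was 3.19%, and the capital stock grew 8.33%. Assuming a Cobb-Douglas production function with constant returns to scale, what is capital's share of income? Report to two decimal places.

gY = gA + α·gK + (1−α)·gL, so gY − gA − gL = α(gK − gL).
5.33 − 3.19 + 1.05 = α × (8.33 − (-1.05)).
3.19 = 9.38 α, so α = 0.3401.

Capital's share of income is 0.34.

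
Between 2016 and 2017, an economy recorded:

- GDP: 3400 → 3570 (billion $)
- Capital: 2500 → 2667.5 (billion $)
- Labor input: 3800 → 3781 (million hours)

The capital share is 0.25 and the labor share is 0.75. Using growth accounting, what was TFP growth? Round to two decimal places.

TFP growth was 3.70%.

GDP growth = (3570 − 3400) / 3400 = 5%.
Capital growth = (2667.5 − 2500) / 2500 = 6.7%.
Labor input growth = (3781 − 3800) / 3800 = -0.5%.
Labor's share = 1 − 0.25 = 0.75.
Capital: 0.25 × 6.7 = 1.675 pp.
Labor input: 0.75 × (-0.5) = -0.375 pp.
TFP growth = 5 − 1.3 = 3.7%.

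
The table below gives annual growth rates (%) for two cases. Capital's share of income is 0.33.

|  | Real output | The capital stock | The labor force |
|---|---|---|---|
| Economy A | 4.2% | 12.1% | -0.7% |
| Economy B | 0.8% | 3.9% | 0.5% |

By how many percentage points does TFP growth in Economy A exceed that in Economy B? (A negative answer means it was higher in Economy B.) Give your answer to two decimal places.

Labor's share = 1 − 0.33 = 0.67.
Economy A: TFP = 4.2 − 3.993 + 0.469 = 0.676%.
Economy B: TFP = 0.8 − 1.287 − 0.335 = -0.822%.
Difference = 0.676 − (-0.822) = 1.498 pp.

1.50 percentage points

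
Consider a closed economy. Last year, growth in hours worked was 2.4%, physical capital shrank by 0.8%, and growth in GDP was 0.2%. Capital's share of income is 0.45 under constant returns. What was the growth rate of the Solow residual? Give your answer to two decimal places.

Labor's share = 1 − 0.45 = 0.55.
Physical capital: 0.45 × (-0.8) = -0.36 pp.
Hours worked: 0.55 × 2.4 = 1.32 pp.
TFP growth = 0.2 − 0.96 = -0.76%.

-0.76%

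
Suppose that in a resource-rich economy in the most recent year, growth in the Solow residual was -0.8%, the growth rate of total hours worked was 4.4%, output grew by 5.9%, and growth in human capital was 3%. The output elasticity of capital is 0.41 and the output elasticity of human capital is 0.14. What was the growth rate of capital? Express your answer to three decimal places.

Capital growth was 10.488%.

Labor's share = 1 − 0.41 − 0.14 = 0.45.
gY = gA + 0.14×3 + 0.45×4.4 + 0.41×g.
0.41×g = 5.9 + 0.8 − 2.4 = 4.3.
g = 4.3 / 0.41 = 10.4878%.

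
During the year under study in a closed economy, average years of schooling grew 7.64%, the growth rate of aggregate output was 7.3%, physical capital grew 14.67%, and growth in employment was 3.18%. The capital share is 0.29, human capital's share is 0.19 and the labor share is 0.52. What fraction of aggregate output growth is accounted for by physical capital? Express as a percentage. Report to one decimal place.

Physical capital contributed 0.29 × 14.67 = 4.2543 pp.
Share of growth = 4.2543 / 7.3 × 100 = 58.278%.

58.3%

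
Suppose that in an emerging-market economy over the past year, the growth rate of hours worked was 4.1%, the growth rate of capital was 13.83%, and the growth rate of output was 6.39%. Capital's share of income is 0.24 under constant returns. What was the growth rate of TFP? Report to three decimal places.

-0.045%

Labor's share = 1 − 0.24 = 0.76.
Capital: 0.24 × 13.83 = 3.3192 pp.
Hours worked: 0.76 × 4.1 = 3.116 pp.
TFP growth = 6.39 − 6.4352 = -0.0452%.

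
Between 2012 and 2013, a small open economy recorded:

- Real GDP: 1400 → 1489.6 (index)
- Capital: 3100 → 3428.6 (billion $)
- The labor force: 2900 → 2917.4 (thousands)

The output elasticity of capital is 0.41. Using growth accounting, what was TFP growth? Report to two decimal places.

1.70%

Real GDP growth = (1489.6 − 1400) / 1400 = 6.4%.
Capital growth = (3428.6 − 3100) / 3100 = 10.6%.
The labor force growth = (2917.4 − 2900) / 2900 = 0.6%.
Labor's share = 1 − 0.41 = 0.59.
Capital: 0.41 × 10.6 = 4.346 pp.
The labor force: 0.59 × 0.6 = 0.354 pp.
TFP growth = 6.4 − 4.7 = 1.7%.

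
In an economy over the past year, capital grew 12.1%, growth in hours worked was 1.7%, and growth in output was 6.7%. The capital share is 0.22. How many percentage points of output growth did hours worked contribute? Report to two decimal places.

1.33 pp

Labor's share = 1 − 0.22 = 0.78.
Contribution = share × growth = 0.78 × 1.7 = 1.326 pp.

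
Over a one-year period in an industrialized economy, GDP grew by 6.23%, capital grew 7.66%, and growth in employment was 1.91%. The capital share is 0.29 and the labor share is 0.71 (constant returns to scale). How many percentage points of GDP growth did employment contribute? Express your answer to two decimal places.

1.36

Labor's share = 1 − 0.29 = 0.71.
Contribution = share × growth = 0.71 × 1.91 = 1.3561 pp.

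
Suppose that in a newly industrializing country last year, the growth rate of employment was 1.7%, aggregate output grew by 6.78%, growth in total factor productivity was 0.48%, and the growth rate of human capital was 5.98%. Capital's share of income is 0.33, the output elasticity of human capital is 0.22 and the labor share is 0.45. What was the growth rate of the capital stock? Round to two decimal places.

12.79%

Labor's share = 1 − 0.33 − 0.22 = 0.45.
gY = gA + 0.22×5.98 + 0.45×1.7 + 0.33×g.
0.33×g = 6.78 − 0.48 − 2.0806 = 4.2194.
g = 4.2194 / 0.33 = 12.7861%.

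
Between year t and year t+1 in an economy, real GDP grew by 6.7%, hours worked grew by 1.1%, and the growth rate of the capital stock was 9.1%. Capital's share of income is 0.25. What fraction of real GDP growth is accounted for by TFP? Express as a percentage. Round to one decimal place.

Labor's share = 1 − 0.25 = 0.75.
The capital stock: 0.25 × 9.1 = 2.275 pp.
Hours worked: 0.75 × 1.1 = 0.825 pp.
TFP growth = 6.7 − 3.1 = 3.6%.
TFP share of growth = 3.6 / 6.7 × 100 = 53.731%.

TFP accounted for 53.7% of growth.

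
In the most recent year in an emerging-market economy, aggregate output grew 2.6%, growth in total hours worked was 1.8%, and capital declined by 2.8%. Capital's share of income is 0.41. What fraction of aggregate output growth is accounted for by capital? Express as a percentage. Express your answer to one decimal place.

Capital contributed 0.41 × (-2.8) = -1.148 pp.
Share of growth = -1.148 / 2.6 × 100 = -44.154%.

Capital accounted for -44.2% of growth.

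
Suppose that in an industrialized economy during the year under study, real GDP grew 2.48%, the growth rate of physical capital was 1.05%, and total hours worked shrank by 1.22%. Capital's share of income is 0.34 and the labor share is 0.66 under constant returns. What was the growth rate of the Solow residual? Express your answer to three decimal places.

Labor's share = 1 − 0.34 = 0.66.
Physical capital: 0.34 × 1.05 = 0.357 pp.
Total hours worked: 0.66 × (-1.22) = -0.8052 pp.
TFP growth = 2.48 + 0.4482 = 2.9282%.

The Solow residual growth was 2.928%.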